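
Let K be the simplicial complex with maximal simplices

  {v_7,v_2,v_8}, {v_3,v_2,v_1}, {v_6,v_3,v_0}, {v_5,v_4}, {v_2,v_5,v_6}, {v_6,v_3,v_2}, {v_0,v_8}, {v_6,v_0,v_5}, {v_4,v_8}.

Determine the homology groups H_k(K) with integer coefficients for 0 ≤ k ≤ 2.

We work with the vertex ordering v_0 < v_1 < v_2 < v_3 < v_4 < v_5 < v_6 < v_7 < v_8. The simplices of K, each written with vertices in increasing order, are:

  0-simplices (9): [v_0], [v_1], [v_2], [v_3], [v_4], [v_5], [v_6], [v_7], [v_8]
  1-simplices (16): (16 of them)
  2-simplices (6): [v_0,v_3,v_6], [v_0,v_5,v_6], [v_1,v_2,v_3], [v_2,v_3,v_6], [v_2,v_5,v_6], [v_2,v_7,v_8]

so the chain groups are C_0 ≅ Z^9, C_1 ≅ Z^16, C_2 ≅ Z^6.

∂_1: C_1 → C_0 sends each edge [p,q] (with p < q) to q − p. For instance
  ∂[v_2,v_5] = [v_5] − [v_2].
The 9×16 boundary matrix has rank 8 and Smith normal form diag(1,1,1,1,1,1,1,1).

Boundary ∂_2: C_2 → C_1 maps a triangle to the signed sum of its edges. For instance
  ∂[v_0,v_3,v_6] = [v_3,v_6] − [v_0,v_6] + [v_0,v_3],
  ∂[v_2,v_5,v_6] = [v_5,v_6] − [v_2,v_6] + [v_2,v_5].
The resulting 16×6 matrix has rank 6, and its Smith normal form has invariant factors (1,1,1,1,1,1).

Reading off H_k = ker ∂_k / im ∂_{k+1}:

  H_0: rank C_0 − rank ∂_1 = 9 − 8 = 1, and the invariant factors of ∂_1 are all 1, so H_0 ≅ Z.
  H_1: rank ker ∂_1 − rank ∂_2 = (16 − 8) − 6 = 2, and the invariant factors of ∂_2 are all 1, so H_1 ≅ Z^2.
  H_2: rank ker ∂_2 − rank ∂_3 = (6 − 6) − 0 = 0, and there is no ∂_3, so H_2 ≅ 0.

As a check, the Euler characteristic is 9 − 16 + 6 = -1, which agrees with 1 − 2 + 0 = -1.

H_0 = Z,  H_1 = Z^2,  H_2 = 0.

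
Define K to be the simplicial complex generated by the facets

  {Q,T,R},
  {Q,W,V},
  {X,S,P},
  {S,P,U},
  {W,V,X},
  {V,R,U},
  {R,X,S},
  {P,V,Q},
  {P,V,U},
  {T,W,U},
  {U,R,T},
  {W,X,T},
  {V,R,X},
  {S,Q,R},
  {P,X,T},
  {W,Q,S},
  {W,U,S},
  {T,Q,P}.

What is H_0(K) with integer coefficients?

Take the total order P < Q < R < S < T < U < V < W < X on the vertex set. Then K (dimension 2) consists of the simplices:

  0-simplices (9): P, Q, R, S, T, U, V, W, X
  1-simplices (27): PQ, PS, PT, PU, PV, PX, QR, QS, QT, QV, QW, RS, RT, RU, RV, RX, SU, SW, SX, TU, TW, TX, UV, UW, VW, VX, WX
  2-simplices (18): PQT, PQV, PSU, PSX, PTX, PUV, QRS, QRT, QSW, QVW, RSX, RTU, RUV, RVX, SUW, TUW, TWX, VWX

so the chain groups are C_0 ≅ Z^9, C_1 ≅ Z^27, C_2 ≅ Z^18.

Boundary ∂_1: C_1 → C_0 maps an edge to its endpoints' difference, ∂[p,q] = q − p. For instance
  ∂RT = T − R.
This gives a 9×27 integer matrix of rank 8; reducing to Smith normal form yields diagonal entries (1,1,1,1,1,1,1,1).

∂_2: C_2 → C_1 maps a triangle to the signed sum of its edges. For instance
  ∂QRT = RT − QT + QR,
  ∂TUW = UW − TW + TU.
As a 27×18 matrix over Z this has rank 17, with invariant factors (1,1,1,1,1,1,1,1,1,1,1,1,1,1,1,1,1).

From H_k ≅ ker(∂_k) / im(∂_{k+1}) we obtain:

  H_0: rank C_0 − rank ∂_1 = 9 − 8 = 1, and the invariant factors of ∂_1 are all 1, so H_0 ≅ Z.

(K is a triangulation of the torus T^2.)

H_0 ≅ Z.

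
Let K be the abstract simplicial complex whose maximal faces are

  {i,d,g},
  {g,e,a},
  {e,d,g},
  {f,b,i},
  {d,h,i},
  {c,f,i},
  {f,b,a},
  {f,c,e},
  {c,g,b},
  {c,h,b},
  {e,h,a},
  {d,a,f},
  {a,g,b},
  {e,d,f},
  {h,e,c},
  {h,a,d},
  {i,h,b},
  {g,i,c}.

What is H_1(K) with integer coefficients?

Take the total order a < b < c < d < e < f < g < h < i on the vertex set. Then K (dimension 2) consists of the simplices:

  0-simplices (9): a, b, c, d, e, f, g, h, i
  1-simplices (27): ab, ad, ae, af, ag, ah, bc, bf, bg, bh, bi, ce, cf, cg, ch, ci, de, df, dg, dh, di, ef, eg, eh, fi, gi, hi
  2-simplices (18): abf, abg, adf, adh, aeg, aeh, bcg, bch, bfi, bhi, cef, ceh, cfi, cgi, def, deg, dgi, dhi

Hence C_0 ≅ Z^9, C_1 ≅ Z^27, C_2 ≅ Z^18.

∂_1: C_1 → C_0 sends each edge [p,q] (with p < q) to q − p.
The resulting 9×27 matrix has rank 8, and its Smith normal form has invariant factors (1,1,1,1,1,1,1,1).

∂_2: C_2 → C_1 maps a triangle to the signed sum of its edges. For instance
  ∂abf = bf − af + ab,
  ∂cef = ef − cf + ce.
The 27×18 boundary matrix has rank 18 and Smith normal form diag(1,1,1,1,1,1,1,1,1,1,1,1,1,1,1,1,1,2).

Computing H_k = (kernel of ∂_k) / (image of ∂_{k+1}):

  H_1: rank ker ∂_1 − rank ∂_2 = (27 − 8) − 18 = 1, and ∂_2 has invariant factor 2 > 1, so H_1 ≅ Z ⊕ Z/2.

H_1 = Z ⊕ Z/2.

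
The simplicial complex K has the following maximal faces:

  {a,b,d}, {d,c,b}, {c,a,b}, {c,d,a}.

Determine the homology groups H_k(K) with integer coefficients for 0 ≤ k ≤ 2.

We work with the vertex ordering a < b < c < d. The simplices of K, each written with vertices in increasing order, are:

  0-simplices (4): a, b, c, d
  1-simplices (6): ab, ac, ad, bc, bd, cd
  2-simplices (4): abc, abd, acd, bcd

so the chain groups are C_0 ≅ Z^4, C_1 ≅ Z^6, C_2 ≅ Z^4.

The boundary map ∂_1: C_1 → C_0 is given by ∂[p,q] = [q] − [p]. For instance
  ∂ac = c − a.
As a 4×6 matrix over Z this has rank 3, with invariant factors (1,1,1).

∂_2: C_2 → C_1 sends each 2-simplex [p,q,r] to [q,r] − [p,r] + [p,q]. For instance
  ∂bcd = cd − bd + bc,
  ∂abd = bd − ad + ab.
The 6×4 boundary matrix has rank 3 and Smith normal form diag(1,1,1).

Now H_k = ker ∂_k / im ∂_{k+1}, so:

  H_0: rank C_0 − rank ∂_1 = 4 − 3 = 1, and the invariant factors of ∂_1 are all 1, so H_0 = Z.
  H_1: rank ker ∂_1 − rank ∂_2 = (6 − 3) − 3 = 0, and the invariant factors of ∂_2 are all 1, so H_1 = 0.
  H_2: rank ker ∂_2 − rank ∂_3 = (4 − 3) − 0 = 1, and there is no ∂_3, so H_2 = Z.

H_0 ≅ Z,  H_1 = 0,  H_2 ≅ Z.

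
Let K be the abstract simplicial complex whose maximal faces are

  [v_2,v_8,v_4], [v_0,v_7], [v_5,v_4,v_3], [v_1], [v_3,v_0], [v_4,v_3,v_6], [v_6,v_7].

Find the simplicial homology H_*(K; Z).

H_0 = Z^2,  H_1 = Z,  H_2 = 0.

Take the total order v_0 < v_1 < v_2 < v_3 < v_4 < v_5 < v_6 < v_7 < v_8 on the vertex set. Then K (dimension 2) consists of the simplices:

  0-simplices (9): [v_0], [v_1], [v_2], [v_3], [v_4], [v_5], [v_6], [v_7], [v_8]
  1-simplices (11): [v_0,v_3], [v_0,v_7], [v_2,v_4], [v_2,v_8], [v_3,v_4], [v_3,v_5], [v_3,v_6], [v_4,v_5], [v_4,v_6], [v_4,v_8], [v_6,v_7]
  2-simplices (3): [v_2,v_4,v_8], [v_3,v_4,v_5], [v_3,v_4,v_6]

so the chain groups are C_0 ≅ Z^9, C_1 ≅ Z^11, C_2 ≅ Z^3.

Boundary ∂_1: C_1 → C_0 maps an edge to its endpoints' difference, ∂[p,q] = q − p. For instance
  ∂[v_3,v_5] = [v_5] − [v_3].
The resulting 9×11 matrix has rank 7, and its Smith normal form has invariant factors (1,1,1,1,1,1,1).

∂_2: C_2 → C_1 sends each 2-simplex [p,q,r] to [q,r] − [p,r] + [p,q]. For instance
  ∂[v_3,v_4,v_6] = [v_4,v_6] − [v_3,v_6] + [v_3,v_4],
  ∂[v_3,v_4,v_5] = [v_4,v_5] − [v_3,v_5] + [v_3,v_4].
As a 11×3 matrix over Z this has rank 3, with invariant factors (1,1,1).

Computing H_k = (kernel of ∂_k) / (image of ∂_{k+1}):

  H_0: rank C_0 − rank ∂_1 = 9 − 7 = 2, and the invariant factors of ∂_1 are all 1, so H_0 ≅ Z^2.
  H_1: rank ker ∂_1 − rank ∂_2 = (11 − 7) − 3 = 1, and the invariant factors of ∂_2 are all 1, so H_1 ≅ Z.
  H_2: rank ker ∂_2 − rank ∂_3 = (3 − 3) − 0 = 0, and there is no ∂_3, so H_2 ≅ 0.

As a check, the Euler characteristic is 9 − 11 + 3 = 1, which agrees with 2 − 1 + 0 = 1.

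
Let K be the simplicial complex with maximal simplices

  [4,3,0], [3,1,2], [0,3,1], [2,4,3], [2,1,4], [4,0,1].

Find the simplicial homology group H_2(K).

K has 5 vertices, 9 edges, 6 triangles.
rank ∂_2 = 5, rank ∂_3 = 0 ⇒ b_2 = 6 − 5 − 0 = 1. So H_2 ≅ Z.

H_2 = Z.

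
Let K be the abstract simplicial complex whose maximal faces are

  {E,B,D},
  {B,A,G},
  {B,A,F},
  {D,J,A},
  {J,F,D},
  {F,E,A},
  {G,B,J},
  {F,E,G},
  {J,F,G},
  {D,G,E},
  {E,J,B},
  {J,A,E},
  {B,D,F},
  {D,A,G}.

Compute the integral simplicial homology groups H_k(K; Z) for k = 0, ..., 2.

H_0 ≅ Z,  H_1 ≅ Z^2,  H_2 ≅ Z.

Order the vertices as A < B < D < E < F < G < J. Listing each simplex with vertices in this order, K has dimension 2 with simplices:

  0-simplices (7): A, B, D, E, F, G, J
  1-simplices (21): AB, AD, AE, AF, AG, AJ, BD, BE, BF, BG, BJ, DE, DF, DG, DJ, EF, EG, EJ, FG, FJ, GJ
  2-simplices (14): ABF, ABG, ADG, ADJ, AEF, AEJ, BDE, BDF, BEJ, BGJ, DEG, DFJ, EFG, FGJ

so the chain groups are C_0 ≅ Z^7, C_1 ≅ Z^21, C_2 ≅ Z^14.

Boundary ∂_1: C_1 → C_0 sends each edge [p,q] (with p < q) to q − p.
The resulting 7×21 matrix has rank 6, and its Smith normal form has invariant factors (1,1,1,1,1,1).

Boundary ∂_2: C_2 → C_1 maps a triangle to the signed sum of its edges. For instance
  ∂ABG = BG − AG + AB,
  ∂BDE = DE − BE + BD.
The 21×14 boundary matrix has rank 13 and Smith normal form diag(1,1,1,1,1,1,1,1,1,1,1,1,1).

Now H_k = ker ∂_k / im ∂_{k+1}, so:

  H_0: rank C_0 − rank ∂_1 = 7 − 6 = 1, and the invariant factors of ∂_1 are all 1, so H_0 ≅ Z.
  H_1: rank ker ∂_1 − rank ∂_2 = (21 − 6) − 13 = 2, and the invariant factors of ∂_2 are all 1, so H_1 ≅ Z^2.
  H_2: rank ker ∂_2 − rank ∂_3 = (14 − 13) − 0 = 1, and there is no ∂_3, so H_2 ≅ Z.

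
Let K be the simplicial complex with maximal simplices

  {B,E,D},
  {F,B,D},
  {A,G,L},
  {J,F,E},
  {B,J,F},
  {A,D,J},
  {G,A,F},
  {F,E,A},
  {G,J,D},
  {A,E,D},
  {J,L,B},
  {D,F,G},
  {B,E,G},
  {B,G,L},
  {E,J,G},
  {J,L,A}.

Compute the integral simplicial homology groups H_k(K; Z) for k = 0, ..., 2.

We work with the vertex ordering A < B < D < E < F < G < J < L. The simplices of K, each written with vertices in increasing order, are:

  0-simplices (8): A, B, D, E, F, G, J, L
  1-simplices (24): AD, AE, AF, AG, AJ, AL, BD, BE, BF, BG, BJ, BL, DE, DF, DG, DJ, EF, EG, EJ, FG, FJ, GJ, GL, JL
  2-simplices (16): ADE, ADJ, AEF, AFG, AGL, AJL, BDE, BDF, BEG, BFJ, BGL, BJL, DFG, DGJ, EFJ, EGJ

Hence C_0 ≅ Z^8, C_1 ≅ Z^24, C_2 ≅ Z^16.

∂_1: C_1 → C_0 maps an edge to its endpoints' difference, ∂[p,q] = q − p.
This gives a 8×24 integer matrix of rank 7; reducing to Smith normal form yields diagonal entries (1,1,1,1,1,1,1).

Boundary ∂_2: C_2 → C_1 maps a triangle to the signed sum of its edges. For instance
  ∂AEF = EF − AF + AE,
  ∂EFJ = FJ − EJ + EF.
As a 24×16 matrix over Z this has rank 15, with invariant factors (1,1,1,1,1,1,1,1,1,1,1,1,1,1,1).

Computing H_k = (kernel of ∂_k) / (image of ∂_{k+1}):

  H_0: rank C_0 − rank ∂_1 = 8 − 7 = 1, and the invariant factors of ∂_1 are all 1, so H_0 ≅ Z.
  H_1: rank ker ∂_1 − rank ∂_2 = (24 − 7) − 15 = 2, and the invariant factors of ∂_2 are all 1, so H_1 ≅ Z^2.
  H_2: rank ker ∂_2 − rank ∂_3 = (16 − 15) − 0 = 1, and there is no ∂_3, so H_2 ≅ Z.

H_0 = Z,  H_1 = Z^2,  H_2 = Z.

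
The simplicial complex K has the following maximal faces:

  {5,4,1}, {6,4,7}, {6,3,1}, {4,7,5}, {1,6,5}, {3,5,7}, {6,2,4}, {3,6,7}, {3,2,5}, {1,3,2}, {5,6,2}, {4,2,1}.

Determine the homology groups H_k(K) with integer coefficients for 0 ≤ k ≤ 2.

K has 7 vertices, 18 edges, 12 triangles.
rank ∂_0 = 0, rank ∂_1 = 6 ⇒ b_0 = 7 − 0 − 6 = 1; all invariant factors of ∂_1 are 1 so no torsion. So H_0 = Z.
rank ∂_1 = 6, rank ∂_2 = 12 ⇒ b_1 = 18 − 6 − 12 = 0; ∂_2 has invariant factor(s) [2] giving torsion. So H_1 = Z/2.
rank ∂_2 = 12, rank ∂_3 = 0 ⇒ b_2 = 12 − 12 − 0 = 0. So H_2 = 0.

H_0 ≅ Z,  H_1 ≅ Z/2,  H_2 = 0.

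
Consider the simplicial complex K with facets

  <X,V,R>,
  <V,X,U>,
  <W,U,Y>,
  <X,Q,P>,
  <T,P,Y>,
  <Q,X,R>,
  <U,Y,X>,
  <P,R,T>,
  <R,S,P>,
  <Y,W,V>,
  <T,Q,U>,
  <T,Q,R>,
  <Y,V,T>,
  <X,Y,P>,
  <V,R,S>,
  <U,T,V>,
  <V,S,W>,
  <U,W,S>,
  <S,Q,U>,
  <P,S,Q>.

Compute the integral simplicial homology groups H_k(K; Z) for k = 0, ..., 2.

H_0 ≅ Z,  H_1 ≅ Z ⊕ Z/2,  H_2 = 0.

Take the total order P < Q < R < S < T < U < V < W < X < Y on the vertex set. Then K (dimension 2) consists of the simplices:

  0-simplices (10): P, Q, R, S, T, U, V, W, X, Y
  1-simplices (30): PQ, PR, PS, PT, PX, PY, QR, QS, QT, QU, QX, RS, RT, RV, RX, SU, SV, SW, TU, TV, TY, UV, UW, UX, UY, VW, VX, VY, WY, XY
  2-simplices (20): PQS, PQX, PRS, PRT, PTY, PXY, QRT, QRX, QSU, QTU, RSV, RVX, SUW, SVW, TUV, TVY, UVX, UWY, UXY, VWY

Hence C_0 ≅ Z^10, C_1 ≅ Z^30, C_2 ≅ Z^20.

Boundary ∂_1: C_1 → C_0 is given by ∂[p,q] = [q] − [p]. For instance
  ∂PQ = Q − P.
As a 10×30 matrix over Z this has rank 9, with invariant factors (1,1,1,1,1,1,1,1,1).

The boundary map ∂_2: C_2 → C_1 acts by ∂[p,q,r] = [q,r] − [p,r] + [p,q]. For instance
  ∂SUW = UW − SW + SU,
  ∂QSU = SU − QU + QS.
This gives a 30×20 integer matrix of rank 20; reducing to Smith normal form yields diagonal entries (1,1,1,1,1,1,1,1,1,1,1,1,1,1,1,1,1,1,1,2).

Now H_k = ker ∂_k / im ∂_{k+1}, so:

  H_0: rank C_0 − rank ∂_1 = 10 − 9 = 1, and the invariant factors of ∂_1 are all 1, so H_0 ≅ Z.
  H_1: rank ker ∂_1 − rank ∂_2 = (30 − 9) − 20 = 1, and ∂_2 has invariant factor 2 > 1, so H_1 ≅ Z ⊕ Z/2.
  H_2: rank ker ∂_2 − rank ∂_3 = (20 − 20) − 0 = 0, and there is no ∂_3, so H_2 ≅ 0.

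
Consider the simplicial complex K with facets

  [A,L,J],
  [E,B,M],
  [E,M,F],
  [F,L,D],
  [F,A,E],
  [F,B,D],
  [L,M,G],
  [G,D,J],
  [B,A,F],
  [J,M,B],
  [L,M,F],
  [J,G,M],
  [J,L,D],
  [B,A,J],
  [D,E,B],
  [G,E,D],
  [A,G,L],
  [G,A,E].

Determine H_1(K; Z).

H_1 ≅ Z ⊕ Z/2Z.

Take the total order A < B < D < E < F < G < J < L < M on the vertex set. Then K (dimension 2) consists of the simplices:

  0-simplices (9): A, B, D, E, F, G, J, L, M
  1-simplices (27): AB, AE, AF, AG, AJ, AL, BD, BE, BF, BJ, BM, DE, DF, DG, DJ, DL, EF, EG, EM, FL, FM, GJ, GL, GM, JL, JM, LM
  2-simplices (18): ABF, ABJ, AEF, AEG, AGL, AJL, BDE, BDF, BEM, BJM, DEG, DFL, DGJ, DJL, EFM, FLM, GJM, GLM

so the chain groups are C_0 ≅ Z^9, C_1 ≅ Z^27, C_2 ≅ Z^18.

The boundary map ∂_1: C_1 → C_0 is given by ∂[p,q] = [q] − [p].
As a 9×27 matrix over Z this has rank 8, with invariant factors (1,1,1,1,1,1,1,1).

The boundary map ∂_2: C_2 → C_1 sends each 2-simplex [p,q,r] to [q,r] − [p,r] + [p,q]. For instance
  ∂GLM = LM − GM + GL,
  ∂BDF = DF − BF + BD.
This gives a 27×18 integer matrix of rank 18; reducing to Smith normal form yields diagonal entries (1,1,1,1,1,1,1,1,1,1,1,1,1,1,1,1,1,2).

Reading off H_k = ker ∂_k / im ∂_{k+1}:

  H_1: rank ker ∂_1 − rank ∂_2 = (27 − 8) − 18 = 1, and ∂_2 has invariant factor 2 > 1, so H_1 = Z ⊕ Z/2Z.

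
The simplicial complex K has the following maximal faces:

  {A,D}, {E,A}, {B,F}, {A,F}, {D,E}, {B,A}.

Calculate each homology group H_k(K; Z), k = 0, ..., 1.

We work with the vertex ordering A < B < D < E < F. The simplices of K, each written with vertices in increasing order, are:

  0-simplices (5): A, B, D, E, F
  1-simplices (6): AB, AD, AE, AF, BF, DE

so the chain groups are C_0 ≅ Z^5, C_1 ≅ Z^6.

Boundary ∂_1: C_1 → C_0 is given by ∂[p,q] = [q] − [p]. For instance
  ∂BF = F − B.
As a 5×6 matrix over Z this has rank 4, with invariant factors (1,1,1,1).

Now H_k = ker ∂_k / im ∂_{k+1}, so:

  H_0: rank C_0 − rank ∂_1 = 5 − 4 = 1, and the invariant factors of ∂_1 are all 1, so H_0 = Z.
  H_1: rank ker ∂_1 − rank ∂_2 = (6 − 4) − 0 = 2, and there is no ∂_2, so H_1 = Z^2.

As a check, the Euler characteristic is 5 − 6 = -1, which agrees with 1 − 2 = -1.
(K is a triangulation of a wedge of 2 circles.)

H_0 ≅ Z,  H_1 ≅ Z^2.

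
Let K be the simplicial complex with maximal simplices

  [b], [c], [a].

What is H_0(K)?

H_0 ≅ Z^3.

Take the total order a < b < c on the vertex set. Then K (dimension 0) consists of the simplices:

  0-simplices (3): a, b, c

so the chain groups are C_0 ≅ Z^3.

From H_k ≅ ker(∂_k) / im(∂_{k+1}) we obtain:

  H_0: rank C_0 − rank ∂_1 = 3 − 0 = 3, and there is no ∂_1, so H_0 = Z^3.

(K is a triangulation of a set of 3 points.)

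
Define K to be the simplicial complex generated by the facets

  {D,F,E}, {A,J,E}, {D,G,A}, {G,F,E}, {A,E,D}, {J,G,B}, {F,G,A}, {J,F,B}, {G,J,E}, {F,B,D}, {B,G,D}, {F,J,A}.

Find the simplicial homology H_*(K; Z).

H_0 = Z,  H_1 = Z/2,  H_2 = 0.

Fix the vertex order A < B < D < E < F < G < J and write every simplex with vertices in increasing order. Then dim K = 2 and the simplices of K are:

  0-simplices (7): A, B, D, E, F, G, J
  1-simplices (18): AD, AE, AF, AG, AJ, BD, BF, BG, BJ, DE, DF, DG, EF, EG, EJ, FG, FJ, GJ
  2-simplices (12): ADE, ADG, AEJ, AFG, AFJ, BDF, BDG, BFJ, BGJ, DEF, EFG, EGJ

giving chain groups C_0 ≅ Z^7, C_1 ≅ Z^18, C_2 ≅ Z^12.

The boundary map ∂_1: C_1 → C_0 sends each edge [p,q] (with p < q) to q − p. For instance
  ∂BG = G − B.
The 7×18 boundary matrix has rank 6 and Smith normal form diag(1,1,1,1,1,1).

The boundary map ∂_2: C_2 → C_1 maps a triangle to the signed sum of its edges. For instance
  ∂ADG = DG − AG + AD,
  ∂ADE = DE − AE + AD.
This gives a 18×12 integer matrix of rank 12; reducing to Smith normal form yields diagonal entries (1,1,1,1,1,1,1,1,1,1,1,2).

From H_k ≅ ker(∂_k) / im(∂_{k+1}) we obtain:

  H_0: rank C_0 − rank ∂_1 = 7 − 6 = 1, and the invariant factors of ∂_1 are all 1, so H_0 ≅ Z.
  H_1: rank ker ∂_1 − rank ∂_2 = (18 − 6) − 12 = 0, and ∂_2 has invariant factor 2 > 1, so H_1 ≅ Z/2.
  H_2: rank ker ∂_2 − rank ∂_3 = (12 − 12) − 0 = 0, and there is no ∂_3, so H_2 ≅ 0.

(K is a triangulation of the real projective plane RP^2.)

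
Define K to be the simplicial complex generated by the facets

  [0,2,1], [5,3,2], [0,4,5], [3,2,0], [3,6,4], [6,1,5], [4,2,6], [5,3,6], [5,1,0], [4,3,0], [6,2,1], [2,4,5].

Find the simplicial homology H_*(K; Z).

Order the vertices as 0 < 1 < 2 < 3 < 4 < 5 < 6. Listing each simplex with vertices in this order, K has dimension 2 with simplices:

  0-simplices (7): [0], [1], [2], [3], [4], [5], [6]
  1-simplices (18): [0,1], [0,2], [0,3], [0,4], [0,5], [1,2], [1,5], [1,6], [2,3], [2,4], [2,5], [2,6], [3,4], [3,5], [3,6], [4,5], [4,6], [5,6]
  2-simplices (12): [0,1,2], [0,1,5], [0,2,3], [0,3,4], [0,4,5], [1,2,6], [1,5,6], [2,3,5], [2,4,5], [2,4,6], [3,4,6], [3,5,6]

Hence C_0 ≅ Z^7, C_1 ≅ Z^18, C_2 ≅ Z^12.

The boundary map ∂_1: C_1 → C_0 maps an edge to its endpoints' difference, ∂[p,q] = q − p.
The resulting 7×18 matrix has rank 6, and its Smith normal form has invariant factors (1,1,1,1,1,1).

∂_2: C_2 → C_1 acts by ∂[p,q,r] = [q,r] − [p,r] + [p,q]. For instance
  ∂[2,3,5] = [3,5] − [2,5] + [2,3],
  ∂[2,4,5] = [4,5] − [2,5] + [2,4].
The resulting 18×12 matrix has rank 12, and its Smith normal form has invariant factors (1,1,1,1,1,1,1,1,1,1,1,2).

From H_k ≅ ker(∂_k) / im(∂_{k+1}) we obtain:

  H_0: rank C_0 − rank ∂_1 = 7 − 6 = 1, and the invariant factors of ∂_1 are all 1, so H_0 ≅ Z.
  H_1: rank ker ∂_1 − rank ∂_2 = (18 − 6) − 12 = 0, and ∂_2 has invariant factor 2 > 1, so H_1 ≅ Z/2.
  H_2: rank ker ∂_2 − rank ∂_3 = (12 − 12) − 0 = 0, and there is no ∂_3, so H_2 ≅ 0.

H_0 ≅ Z,  H_1 ≅ Z/2,  H_2 = 0.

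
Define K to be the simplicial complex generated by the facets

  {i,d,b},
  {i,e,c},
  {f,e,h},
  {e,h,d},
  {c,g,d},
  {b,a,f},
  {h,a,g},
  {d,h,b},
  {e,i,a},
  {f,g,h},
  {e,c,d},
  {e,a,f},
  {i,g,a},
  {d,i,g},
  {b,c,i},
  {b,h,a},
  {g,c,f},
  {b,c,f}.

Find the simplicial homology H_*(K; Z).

K has 9 vertices, 27 edges, 18 triangles.
rank ∂_0 = 0, rank ∂_1 = 8 ⇒ b_0 = 9 − 0 − 8 = 1; all invariant factors of ∂_1 are 1 so no torsion. So H_0 ≅ Z.
rank ∂_1 = 8, rank ∂_2 = 18 ⇒ b_1 = 27 − 8 − 18 = 1; ∂_2 has invariant factor(s) [2] giving torsion. So H_1 ≅ Z ⊕ Z/2Z.
rank ∂_2 = 18, rank ∂_3 = 0 ⇒ b_2 = 18 − 18 − 0 = 0. So H_2 ≅ 0.

H_0 = Z,  H_1 = Z ⊕ Z/2Z,  H_2 = 0.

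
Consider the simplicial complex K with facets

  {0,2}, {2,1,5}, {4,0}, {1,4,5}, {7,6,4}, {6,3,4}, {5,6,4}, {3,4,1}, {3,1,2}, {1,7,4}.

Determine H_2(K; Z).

H_2 ≅ 0.

We work with the vertex ordering 0 < 1 < 2 < 3 < 4 < 5 < 6 < 7. The simplices of K, each written with vertices in increasing order, are:

  0-simplices (8): [0], [1], [2], [3], [4], [5], [6], [7]
  1-simplices (16): [0,2], [0,4], [1,2], [1,3], [1,4], [1,5], [1,7], [2,3], [2,5], [3,4], [3,6], [4,5], [4,6], [4,7], [5,6], [6,7]
  2-simplices (8): [1,2,3], [1,2,5], [1,3,4], [1,4,5], [1,4,7], [3,4,6], [4,5,6], [4,6,7]

giving chain groups C_0 ≅ Z^8, C_1 ≅ Z^16, C_2 ≅ Z^8.

The boundary map ∂_1: C_1 → C_0 maps an edge to its endpoints' difference, ∂[p,q] = q − p. For instance
  ∂[1,7] = [7] − [1].
This gives a 8×16 integer matrix of rank 7; reducing to Smith normal form yields diagonal entries (1,1,1,1,1,1,1).

Boundary ∂_2: C_2 → C_1 sends each 2-simplex [p,q,r] to [q,r] − [p,r] + [p,q]. For instance
  ∂[1,4,7] = [4,7] − [1,7] + [1,4],
  ∂[1,2,5] = [2,5] − [1,5] + [1,2].
The 16×8 boundary matrix has rank 8 and Smith normal form diag(1,1,1,1,1,1,1,1).

Now H_k = ker ∂_k / im ∂_{k+1}, so:

  H_2: rank ker ∂_2 − rank ∂_3 = (8 − 8) − 0 = 0, and there is no ∂_3, so H_2 ≅ 0.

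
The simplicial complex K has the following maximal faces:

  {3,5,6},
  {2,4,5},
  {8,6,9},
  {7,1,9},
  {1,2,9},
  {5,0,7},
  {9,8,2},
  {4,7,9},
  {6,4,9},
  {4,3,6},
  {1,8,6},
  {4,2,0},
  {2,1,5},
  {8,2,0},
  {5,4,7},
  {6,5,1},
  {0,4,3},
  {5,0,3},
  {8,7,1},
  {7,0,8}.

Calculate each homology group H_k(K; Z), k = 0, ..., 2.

K has 10 vertices, 30 edges, 20 triangles.
rank ∂_0 = 0, rank ∂_1 = 9 ⇒ b_0 = 10 − 0 − 9 = 1; all invariant factors of ∂_1 are 1 so no torsion. So H_0 ≅ Z.
rank ∂_1 = 9, rank ∂_2 = 20 ⇒ b_1 = 30 − 9 − 20 = 1; ∂_2 has invariant factor(s) [2] giving torsion. So H_1 ≅ Z ⊕ Z/2.
rank ∂_2 = 20, rank ∂_3 = 0 ⇒ b_2 = 20 − 20 − 0 = 0. So H_2 ≅ 0.

H_0 ≅ Z,  H_1 ≅ Z ⊕ Z/2,  H_2 = 0.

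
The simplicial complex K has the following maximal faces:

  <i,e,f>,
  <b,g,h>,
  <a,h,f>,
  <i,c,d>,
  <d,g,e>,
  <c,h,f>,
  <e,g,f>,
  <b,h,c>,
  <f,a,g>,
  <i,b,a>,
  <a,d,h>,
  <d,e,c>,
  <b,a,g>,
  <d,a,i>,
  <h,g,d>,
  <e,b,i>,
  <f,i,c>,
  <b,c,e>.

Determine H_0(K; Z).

H_0 ≅ Z.

Fix the vertex order a < b < c < d < e < f < g < h < i and write every simplex with vertices in increasing order. Then dim K = 2 and the simplices of K are:

  0-simplices (9): a, b, c, d, e, f, g, h, i
  1-simplices (27): ab, ad, af, ag, ah, ai, bc, be, bg, bh, bi, cd, ce, cf, ch, ci, de, dg, dh, di, ef, eg, ei, fg, fh, fi, gh
  2-simplices (18): abg, abi, adh, adi, afg, afh, bce, bch, bei, bgh, cde, cdi, cfh, cfi, deg, dgh, efg, efi

Hence C_0 ≅ Z^9, C_1 ≅ Z^27, C_2 ≅ Z^18.

The boundary map ∂_1: C_1 → C_0 is given by ∂[p,q] = [q] − [p]. For instance
  ∂ef = f − e.
As a 9×27 matrix over Z this has rank 8, with invariant factors (1,1,1,1,1,1,1,1).

The boundary map ∂_2: C_2 → C_1 sends each 2-simplex [p,q,r] to [q,r] − [p,r] + [p,q]. For instance
  ∂dgh = gh − dh + dg,
  ∂cde = de − ce + cd.
The resulting 27×18 matrix has rank 18, and its Smith normal form has invariant factors (1,1,1,1,1,1,1,1,1,1,1,1,1,1,1,1,1,2).

Reading off H_k = ker ∂_k / im ∂_{k+1}:

  H_0: rank C_0 − rank ∂_1 = 9 − 8 = 1, and the invariant factors of ∂_1 are all 1, so H_0 ≅ Z.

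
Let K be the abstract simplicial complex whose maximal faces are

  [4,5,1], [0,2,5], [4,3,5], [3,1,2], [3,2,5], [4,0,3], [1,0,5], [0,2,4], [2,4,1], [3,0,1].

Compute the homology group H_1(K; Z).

H_1 = Z/2.

Fix the vertex order 0 < 1 < 2 < 3 < 4 < 5 and write every simplex with vertices in increasing order. Then dim K = 2 and the simplices of K are:

  0-simplices (6): [0], [1], [2], [3], [4], [5]
  1-simplices (15): [0,1], [0,2], [0,3], [0,4], [0,5], [1,2], [1,3], [1,4], [1,5], [2,3], [2,4], [2,5], [3,4], [3,5], [4,5]
  2-simplices (10): [0,1,3], [0,1,5], [0,2,4], [0,2,5], [0,3,4], [1,2,3], [1,2,4], [1,4,5], [2,3,5], [3,4,5]

Hence C_0 ≅ Z^6, C_1 ≅ Z^15, C_2 ≅ Z^10.

∂_1: C_1 → C_0 is given by ∂[p,q] = [q] − [p]. For instance
  ∂[4,5] = [5] − [4].
The 6×15 boundary matrix has rank 5 and Smith normal form diag(1,1,1,1,1).

∂_2: C_2 → C_1 sends each 2-simplex [p,q,r] to [q,r] − [p,r] + [p,q]. For instance
  ∂[1,2,3] = [2,3] − [1,3] + [1,2],
  ∂[0,2,5] = [2,5] − [0,5] + [0,2].
The 15×10 boundary matrix has rank 10 and Smith normal form diag(1,1,1,1,1,1,1,1,1,2).

From H_k ≅ ker(∂_k) / im(∂_{k+1}) we obtain:

  H_1: rank ker ∂_1 − rank ∂_2 = (15 − 5) − 10 = 0, and ∂_2 has invariant factor 2 > 1, so H_1 = Z/2.

(K is a triangulation of the real projective plane RP^2.)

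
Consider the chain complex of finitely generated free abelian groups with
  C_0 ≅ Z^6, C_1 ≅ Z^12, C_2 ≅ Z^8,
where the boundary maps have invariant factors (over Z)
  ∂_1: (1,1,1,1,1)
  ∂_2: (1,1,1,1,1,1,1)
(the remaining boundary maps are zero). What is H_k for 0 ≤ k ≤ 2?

H_0: b_0 = 6 − 0 − 5 = 1; torsion from ∂_1 factors > 1: none. So H_0 = Z.
H_1: b_1 = 12 − 5 − 7 = 0; torsion from ∂_2 factors > 1: none. So H_1 = 0.
H_2: b_2 = 8 − 7 − 0 = 1; torsion from ∂_3 factors > 1: none. So H_2 = Z.

H_0 = Z,  H_1 = 0,  H_2 = Z.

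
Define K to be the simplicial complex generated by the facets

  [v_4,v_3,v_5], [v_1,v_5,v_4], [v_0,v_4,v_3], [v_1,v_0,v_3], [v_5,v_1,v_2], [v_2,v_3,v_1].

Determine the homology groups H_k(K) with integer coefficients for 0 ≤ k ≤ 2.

We work with the vertex ordering v_0 < v_1 < v_2 < v_3 < v_4 < v_5. The simplices of K, each written with vertices in increasing order, are:

  0-simplices (6): [v_0], [v_1], [v_2], [v_3], [v_4], [v_5]
  1-simplices (12): [v_0,v_1], [v_0,v_3], [v_0,v_4], [v_1,v_2], [v_1,v_3], [v_1,v_4], [v_1,v_5], [v_2,v_3], [v_2,v_5], [v_3,v_4], [v_3,v_5], [v_4,v_5]
  2-simplices (6): [v_0,v_1,v_3], [v_0,v_3,v_4], [v_1,v_2,v_3], [v_1,v_2,v_5], [v_1,v_4,v_5], [v_3,v_4,v_5]

Hence C_0 ≅ Z^6, C_1 ≅ Z^12, C_2 ≅ Z^6.

The boundary map ∂_1: C_1 → C_0 sends each edge [p,q] (with p < q) to q − p. For instance
  ∂[v_3,v_5] = [v_5] − [v_3].
The resulting 6×12 matrix has rank 5, and its Smith normal form has invariant factors (1,1,1,1,1).

The boundary map ∂_2: C_2 → C_1 acts by ∂[p,q,r] = [q,r] − [p,r] + [p,q]. For instance
  ∂[v_3,v_4,v_5] = [v_4,v_5] − [v_3,v_5] + [v_3,v_4],
  ∂[v_1,v_4,v_5] = [v_4,v_5] − [v_1,v_5] + [v_1,v_4].
This gives a 12×6 integer matrix of rank 6; reducing to Smith normal form yields diagonal entries (1,1,1,1,1,1).

Now H_k = ker ∂_k / im ∂_{k+1}, so:

  H_0: rank C_0 − rank ∂_1 = 6 − 5 = 1, and the invariant factors of ∂_1 are all 1, so H_0 ≅ Z.
  H_1: rank ker ∂_1 − rank ∂_2 = (12 − 5) − 6 = 1, and the invariant factors of ∂_2 are all 1, so H_1 ≅ Z.
  H_2: rank ker ∂_2 − rank ∂_3 = (6 − 6) − 0 = 0, and there is no ∂_3, so H_2 ≅ 0.

H_0 ≅ Z,  H_1 ≅ Z,  H_2 = 0.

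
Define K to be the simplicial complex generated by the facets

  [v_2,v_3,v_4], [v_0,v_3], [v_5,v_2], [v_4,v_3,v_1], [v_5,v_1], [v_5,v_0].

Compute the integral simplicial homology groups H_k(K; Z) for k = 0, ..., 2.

H_0 = Z,  H_1 = Z^2,  H_2 = 0.

Take the total order v_0 < v_1 < v_2 < v_3 < v_4 < v_5 on the vertex set. Then K (dimension 2) consists of the simplices:

  0-simplices (6): [v_0], [v_1], [v_2], [v_3], [v_4], [v_5]
  1-simplices (9): [v_0,v_3], [v_0,v_5], [v_1,v_3], [v_1,v_4], [v_1,v_5], [v_2,v_3], [v_2,v_4], [v_2,v_5], [v_3,v_4]
  2-simplices (2): [v_1,v_3,v_4], [v_2,v_3,v_4]

Hence C_0 ≅ Z^6, C_1 ≅ Z^9, C_2 ≅ Z^2.

The boundary map ∂_1: C_1 → C_0 maps an edge to its endpoints' difference, ∂[p,q] = q − p. For instance
  ∂[v_1,v_4] = [v_4] − [v_1].
As a 6×9 matrix over Z this has rank 5, with invariant factors (1,1,1,1,1).

∂_2: C_2 → C_1 acts by ∂[p,q,r] = [q,r] − [p,r] + [p,q]. For instance
  ∂[v_1,v_3,v_4] = [v_3,v_4] − [v_1,v_4] + [v_1,v_3],
  ∂[v_2,v_3,v_4] = [v_3,v_4] − [v_2,v_4] + [v_2,v_3].
The 9×2 boundary matrix has rank 2 and Smith normal form diag(1,1).

Now H_k = ker ∂_k / im ∂_{k+1}, so:

  H_0: rank C_0 − rank ∂_1 = 6 − 5 = 1, and the invariant factors of ∂_1 are all 1, so H_0 = Z.
  H_1: rank ker ∂_1 − rank ∂_2 = (9 − 5) − 2 = 2, and the invariant factors of ∂_2 are all 1, so H_1 = Z^2.
  H_2: rank ker ∂_2 − rank ∂_3 = (2 − 2) − 0 = 0, and there is no ∂_3, so H_2 = 0.

As a check, the Euler characteristic is 6 − 9 + 2 = -1, which agrees with 1 − 2 + 0 = -1.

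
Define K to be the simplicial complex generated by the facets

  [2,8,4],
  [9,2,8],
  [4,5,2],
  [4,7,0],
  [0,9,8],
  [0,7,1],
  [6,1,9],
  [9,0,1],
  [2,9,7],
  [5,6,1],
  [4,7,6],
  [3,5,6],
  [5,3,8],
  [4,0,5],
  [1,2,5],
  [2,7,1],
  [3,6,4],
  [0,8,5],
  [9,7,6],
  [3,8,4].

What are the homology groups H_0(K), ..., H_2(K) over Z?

We work with the vertex ordering 0 < 1 < 2 < 3 < 4 < 5 < 6 < 7 < 8 < 9. The simplices of K, each written with vertices in increasing order, are:

  0-simplices (10): [0], [1], [2], [3], [4], [5], [6], [7], [8], [9]
  1-simplices (30): (30 of them)
  2-simplices (20): (20 of them)

Hence C_0 ≅ Z^10, C_1 ≅ Z^30, C_2 ≅ Z^20.

∂_1: C_1 → C_0 maps an edge to its endpoints' difference, ∂[p,q] = q − p.
This gives a 10×30 integer matrix of rank 9; reducing to Smith normal form yields diagonal entries (1,1,1,1,1,1,1,1,1).

The boundary map ∂_2: C_2 → C_1 maps a triangle to the signed sum of its edges. For instance
  ∂[0,4,5] = [4,5] − [0,5] + [0,4],
  ∂[0,8,9] = [8,9] − [0,9] + [0,8].
The 30×20 boundary matrix has rank 20 and Smith normal form diag(1,1,1,1,1,1,1,1,1,1,1,1,1,1,1,1,1,1,1,2).

From H_k ≅ ker(∂_k) / im(∂_{k+1}) we obtain:

  H_0: rank C_0 − rank ∂_1 = 10 − 9 = 1, and the invariant factors of ∂_1 are all 1, so H_0 ≅ Z.
  H_1: rank ker ∂_1 − rank ∂_2 = (30 − 9) − 20 = 1, and ∂_2 has invariant factor 2 > 1, so H_1 ≅ Z ⊕ Z/2Z.
  H_2: rank ker ∂_2 − rank ∂_3 = (20 − 20) − 0 = 0, and there is no ∂_3, so H_2 ≅ 0.

H_0 = Z,  H_1 = Z ⊕ Z/2Z,  H_2 = 0.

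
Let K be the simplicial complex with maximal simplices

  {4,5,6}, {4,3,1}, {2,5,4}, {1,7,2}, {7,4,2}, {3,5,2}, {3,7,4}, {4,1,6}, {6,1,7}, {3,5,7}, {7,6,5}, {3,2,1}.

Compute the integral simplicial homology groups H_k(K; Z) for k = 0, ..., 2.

H_0 ≅ Z,  H_1 ≅ Z/2Z,  H_2 = 0.

Take the total order 1 < 2 < 3 < 4 < 5 < 6 < 7 on the vertex set. Then K (dimension 2) consists of the simplices:

  0-simplices (7): [1], [2], [3], [4], [5], [6], [7]
  1-simplices (18): [1,2], [1,3], [1,4], [1,6], [1,7], [2,3], [2,4], [2,5], [2,7], [3,4], [3,5], [3,7], [4,5], [4,6], [4,7], [5,6], [5,7], [6,7]
  2-simplices (12): [1,2,3], [1,2,7], [1,3,4], [1,4,6], [1,6,7], [2,3,5], [2,4,5], [2,4,7], [3,4,7], [3,5,7], [4,5,6], [5,6,7]

giving chain groups C_0 ≅ Z^7, C_1 ≅ Z^18, C_2 ≅ Z^12.

Boundary ∂_1: C_1 → C_0 sends each edge [p,q] (with p < q) to q − p.
As a 7×18 matrix over Z this has rank 6, with invariant factors (1,1,1,1,1,1).

The boundary map ∂_2: C_2 → C_1 acts by ∂[p,q,r] = [q,r] − [p,r] + [p,q]. For instance
  ∂[1,3,4] = [3,4] − [1,4] + [1,3],
  ∂[1,4,6] = [4,6] − [1,6] + [1,4].
The resulting 18×12 matrix has rank 12, and its Smith normal form has invariant factors (1,1,1,1,1,1,1,1,1,1,1,2).

Reading off H_k = ker ∂_k / im ∂_{k+1}:

  H_0: rank C_0 − rank ∂_1 = 7 − 6 = 1, and the invariant factors of ∂_1 are all 1, so H_0 = Z.
  H_1: rank ker ∂_1 − rank ∂_2 = (18 − 6) − 12 = 0, and ∂_2 has invariant factor 2 > 1, so H_1 = Z/2Z.
  H_2: rank ker ∂_2 − rank ∂_3 = (12 − 12) − 0 = 0, and there is no ∂_3, so H_2 = 0.

(K is a triangulation of the real projective plane RP^2.)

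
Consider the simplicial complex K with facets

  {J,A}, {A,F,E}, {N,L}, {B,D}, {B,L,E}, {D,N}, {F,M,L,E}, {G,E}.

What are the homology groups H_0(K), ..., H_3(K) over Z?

H_0 = Z,  H_1 = Z,  H_2 = 0,  H_3 = 0.

Order the vertices as A < B < D < E < F < G < J < L < M < N. Listing each simplex with vertices in this order, K has dimension 3 with simplices:

  0-simplices (10): A, B, D, E, F, G, J, L, M, N
  1-simplices (15): AE, AF, AJ, BD, BE, BL, DN, EF, EG, EL, EM, FL, FM, LM, LN
  2-simplices (6): AEF, BEL, EFL, EFM, ELM, FLM
  3-simplices (1): EFLM

Hence C_0 ≅ Z^10, C_1 ≅ Z^15, C_2 ≅ Z^6, C_3 ≅ Z^1.

The boundary map ∂_1: C_1 → C_0 is given by ∂[p,q] = [q] − [p].
As a 10×15 matrix over Z this has rank 9, with invariant factors (1,1,1,1,1,1,1,1,1).

Boundary ∂_2: C_2 → C_1 maps a triangle to the signed sum of its edges. For instance
  ∂EFM = FM − EM + EF,
  ∂ELM = LM − EM + EL.
As a 15×6 matrix over Z this has rank 5, with invariant factors (1,1,1,1,1).

∂_3: C_3 → C_2 sends each 3-simplex σ to the alternating sum Σ_i (−1)^i (σ with its i-th vertex removed). For instance
  ∂EFLM = FLM − ELM + EFM − EFL.
This gives a 6×1 integer matrix of rank 1; reducing to Smith normal form yields diagonal entries (1).

From H_k ≅ ker(∂_k) / im(∂_{k+1}) we obtain:

  H_0: rank C_0 − rank ∂_1 = 10 − 9 = 1, and the invariant factors of ∂_1 are all 1, so H_0 ≅ Z.
  H_1: rank ker ∂_1 − rank ∂_2 = (15 − 9) − 5 = 1, and the invariant factors of ∂_2 are all 1, so H_1 ≅ Z.
  H_2: rank ker ∂_2 − rank ∂_3 = (6 − 5) − 1 = 0, and the invariant factors of ∂_3 are all 1, so H_2 ≅ 0.
  H_3: rank ker ∂_3 − rank ∂_4 = (1 − 1) − 0 = 0, and there is no ∂_4, so H_3 ≅ 0.

As a check, the Euler characteristic is 10 − 15 + 6 − 1 = 0, which agrees with 1 − 1 + 0 − 0 = 0.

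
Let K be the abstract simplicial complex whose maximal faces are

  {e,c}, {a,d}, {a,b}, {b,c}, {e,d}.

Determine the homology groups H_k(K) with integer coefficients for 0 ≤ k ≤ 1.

H_0 = Z,  H_1 = Z.

Take the total order a < b < c < d < e on the vertex set. Then K (dimension 1) consists of the simplices:

  0-simplices (5): a, b, c, d, e
  1-simplices (5): ab, ad, bc, ce, de

giving chain groups C_0 ≅ Z^5, C_1 ≅ Z^5.

∂_1: C_1 → C_0 sends each edge [p,q] (with p < q) to q − p.
The 5×5 boundary matrix has rank 4 and Smith normal form diag(1,1,1,1).

Computing H_k = (kernel of ∂_k) / (image of ∂_{k+1}):

  H_0: rank C_0 − rank ∂_1 = 5 − 4 = 1, and the invariant factors of ∂_1 are all 1, so H_0 = Z.
  H_1: rank ker ∂_1 − rank ∂_2 = (5 − 4) − 0 = 1, and there is no ∂_2, so H_1 = Z.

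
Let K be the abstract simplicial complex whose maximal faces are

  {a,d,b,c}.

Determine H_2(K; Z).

We work with the vertex ordering a < b < c < d. The simplices of K, each written with vertices in increasing order, are:

  0-simplices (4): a, b, c, d
  1-simplices (6): ab, ac, ad, bc, bd, cd
  2-simplices (4): abc, abd, acd, bcd
  3-simplices (1): abcd

giving chain groups C_0 ≅ Z^4, C_1 ≅ Z^6, C_2 ≅ Z^4, C_3 ≅ Z^1.

The boundary map ∂_1: C_1 → C_0 maps an edge to its endpoints' difference, ∂[p,q] = q − p. For instance
  ∂ad = d − a.
This gives a 4×6 integer matrix of rank 3; reducing to Smith normal form yields diagonal entries (1,1,1).

Boundary ∂_2: C_2 → C_1 sends each 2-simplex [p,q,r] to [q,r] − [p,r] + [p,q]. For instance
  ∂abd = bd − ad + ab,
  ∂abc = bc − ac + ab.
The 6×4 boundary matrix has rank 3 and Smith normal form diag(1,1,1).

∂_3: C_3 → C_2 sends each 3-simplex σ to the alternating sum Σ_i (−1)^i (σ with its i-th vertex removed). For instance
  ∂abcd = bcd − acd + abd − abc.
This gives a 4×1 integer matrix of rank 1; reducing to Smith normal form yields diagonal entries (1).

Reading off H_k = ker ∂_k / im ∂_{k+1}:

  H_2: rank ker ∂_2 − rank ∂_3 = (4 − 3) − 1 = 0, and the invariant factors of ∂_3 are all 1, so H_2 ≅ 0.

H_2 = 0.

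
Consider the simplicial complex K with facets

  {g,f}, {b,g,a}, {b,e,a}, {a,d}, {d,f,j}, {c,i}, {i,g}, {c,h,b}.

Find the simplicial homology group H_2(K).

H_2 ≅ 0.

K has 10 vertices, 15 edges, 4 triangles.
rank ∂_2 = 4, rank ∂_3 = 0 ⇒ b_2 = 4 − 4 − 0 = 0. So H_2 = 0.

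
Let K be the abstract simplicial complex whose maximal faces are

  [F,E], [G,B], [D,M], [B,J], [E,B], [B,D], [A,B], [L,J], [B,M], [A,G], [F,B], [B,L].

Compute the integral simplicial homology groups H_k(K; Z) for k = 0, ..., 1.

H_0 ≅ Z,  H_1 ≅ Z^4.

K has 9 vertices, 12 edges.
rank ∂_0 = 0, rank ∂_1 = 8 ⇒ b_0 = 9 − 0 − 8 = 1; all invariant factors of ∂_1 are 1 so no torsion. So H_0 = Z.
rank ∂_1 = 8, rank ∂_2 = 0 ⇒ b_1 = 12 − 8 − 0 = 4. So H_1 = Z^4.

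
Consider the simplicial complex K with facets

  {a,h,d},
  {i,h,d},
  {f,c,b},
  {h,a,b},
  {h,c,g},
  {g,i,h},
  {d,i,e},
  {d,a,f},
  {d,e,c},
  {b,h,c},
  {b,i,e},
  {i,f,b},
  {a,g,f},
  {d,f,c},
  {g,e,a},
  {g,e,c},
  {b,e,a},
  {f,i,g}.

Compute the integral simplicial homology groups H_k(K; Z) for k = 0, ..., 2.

We work with the vertex ordering a < b < c < d < e < f < g < h < i. The simplices of K, each written with vertices in increasing order, are:

  0-simplices (9): a, b, c, d, e, f, g, h, i
  1-simplices (27): ab, ad, ae, af, ag, ah, bc, be, bf, bh, bi, cd, ce, cf, cg, ch, de, df, dh, di, eg, ei, fg, fi, gh, gi, hi
  2-simplices (18): abe, abh, adf, adh, aeg, afg, bcf, bch, bei, bfi, cde, cdf, ceg, cgh, dei, dhi, fgi, ghi

so the chain groups are C_0 ≅ Z^9, C_1 ≅ Z^27, C_2 ≅ Z^18.

Boundary ∂_1: C_1 → C_0 is given by ∂[p,q] = [q] − [p].
The 9×27 boundary matrix has rank 8 and Smith normal form diag(1,1,1,1,1,1,1,1).

∂_2: C_2 → C_1 acts by ∂[p,q,r] = [q,r] − [p,r] + [p,q]. For instance
  ∂cdf = df − cf + cd,
  ∂adh = dh − ah + ad.
As a 27×18 matrix over Z this has rank 17, with invariant factors (1,1,1,1,1,1,1,1,1,1,1,1,1,1,1,1,1).

Reading off H_k = ker ∂_k / im ∂_{k+1}:

  H_0: rank C_0 − rank ∂_1 = 9 − 8 = 1, and the invariant factors of ∂_1 are all 1, so H_0 ≅ Z.
  H_1: rank ker ∂_1 − rank ∂_2 = (27 − 8) − 17 = 2, and the invariant factors of ∂_2 are all 1, so H_1 ≅ Z^2.
  H_2: rank ker ∂_2 − rank ∂_3 = (18 − 17) − 0 = 1, and there is no ∂_3, so H_2 ≅ Z.

As a check, the Euler characteristic is 9 − 27 + 18 = 0, which agrees with 1 − 2 + 1 = 0.

H_0 ≅ Z,  H_1 ≅ Z^2,  H_2 ≅ Z.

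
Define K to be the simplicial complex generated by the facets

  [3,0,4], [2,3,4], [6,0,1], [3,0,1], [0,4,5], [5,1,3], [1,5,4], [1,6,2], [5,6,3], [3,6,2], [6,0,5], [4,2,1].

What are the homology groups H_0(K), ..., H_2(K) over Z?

K has 7 vertices, 18 edges, 12 triangles.
rank ∂_0 = 0, rank ∂_1 = 6 ⇒ b_0 = 7 − 0 − 6 = 1; all invariant factors of ∂_1 are 1 so no torsion. So H_0 = Z.
rank ∂_1 = 6, rank ∂_2 = 12 ⇒ b_1 = 18 − 6 − 12 = 0; ∂_2 has invariant factor(s) [2] giving torsion. So H_1 = Z/2.
rank ∂_2 = 12, rank ∂_3 = 0 ⇒ b_2 = 12 − 12 − 0 = 0. So H_2 = 0.

H_0 = Z,  H_1 = Z/2,  H_2 = 0.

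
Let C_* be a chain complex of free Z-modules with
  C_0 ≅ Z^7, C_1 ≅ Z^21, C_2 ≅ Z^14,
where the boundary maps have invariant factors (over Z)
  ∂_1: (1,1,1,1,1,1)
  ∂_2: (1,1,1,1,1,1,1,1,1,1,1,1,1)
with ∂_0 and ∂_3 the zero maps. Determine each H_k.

H_0 = Z,  H_1 = Z^2,  H_2 = Z.

H_0: b_0 = 7 − 0 − 6 = 1; torsion from ∂_1 factors > 1: none. So H_0 = Z.
H_1: b_1 = 21 − 6 − 13 = 2; torsion from ∂_2 factors > 1: none. So H_1 = Z^2.
H_2: b_2 = 14 − 13 − 0 = 1; torsion from ∂_3 factors > 1: none. So H_2 = Z.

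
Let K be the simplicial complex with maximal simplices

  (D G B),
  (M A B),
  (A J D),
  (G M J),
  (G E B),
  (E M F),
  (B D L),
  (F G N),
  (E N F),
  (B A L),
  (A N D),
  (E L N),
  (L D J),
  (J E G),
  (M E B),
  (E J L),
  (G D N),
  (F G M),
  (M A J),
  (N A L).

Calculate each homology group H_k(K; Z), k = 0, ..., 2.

K has 10 vertices, 30 edges, 20 triangles.
rank ∂_0 = 0, rank ∂_1 = 9 ⇒ b_0 = 10 − 0 − 9 = 1; all invariant factors of ∂_1 are 1 so no torsion. So H_0 = Z.
rank ∂_1 = 9, rank ∂_2 = 20 ⇒ b_1 = 30 − 9 − 20 = 1; ∂_2 has invariant factor(s) [2] giving torsion. So H_1 = Z ⊕ Z/2.
rank ∂_2 = 20, rank ∂_3 = 0 ⇒ b_2 = 20 − 20 − 0 = 0. So H_2 = 0.

H_0 ≅ Z,  H_1 ≅ Z ⊕ Z/2,  H_2 = 0.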